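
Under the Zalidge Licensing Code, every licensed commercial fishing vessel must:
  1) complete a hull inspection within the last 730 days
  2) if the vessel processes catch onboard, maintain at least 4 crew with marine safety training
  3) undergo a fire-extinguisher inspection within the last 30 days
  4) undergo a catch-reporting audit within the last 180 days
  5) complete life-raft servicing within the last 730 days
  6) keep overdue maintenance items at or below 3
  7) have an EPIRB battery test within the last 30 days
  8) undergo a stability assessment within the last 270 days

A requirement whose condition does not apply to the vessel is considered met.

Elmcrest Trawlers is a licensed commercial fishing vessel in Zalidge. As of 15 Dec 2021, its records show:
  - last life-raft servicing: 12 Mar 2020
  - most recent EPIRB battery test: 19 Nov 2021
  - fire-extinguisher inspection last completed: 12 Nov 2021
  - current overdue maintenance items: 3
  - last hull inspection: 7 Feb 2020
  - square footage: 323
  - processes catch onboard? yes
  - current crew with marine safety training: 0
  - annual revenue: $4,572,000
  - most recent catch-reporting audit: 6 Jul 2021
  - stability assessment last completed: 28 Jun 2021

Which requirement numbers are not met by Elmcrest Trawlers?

1. hull inspection 677 days ago vs limit 730 → met
2. condition 'processes catch onboard' holds; crew with marine safety training 0 < 4 → not met
3. fire-extinguisher inspection 33 days ago vs limit 30 → not met
4. catch-reporting audit 162 days ago vs limit 180 → met
5. life-raft servicing 643 days ago vs limit 730 → met
6. overdue maintenance items 3 ≤ 3 → met
7. EPIRB battery test 26 days ago vs limit 30 → met
8. stability assessment 170 days ago vs limit 270 → met
Not met: 2, 3

2, 3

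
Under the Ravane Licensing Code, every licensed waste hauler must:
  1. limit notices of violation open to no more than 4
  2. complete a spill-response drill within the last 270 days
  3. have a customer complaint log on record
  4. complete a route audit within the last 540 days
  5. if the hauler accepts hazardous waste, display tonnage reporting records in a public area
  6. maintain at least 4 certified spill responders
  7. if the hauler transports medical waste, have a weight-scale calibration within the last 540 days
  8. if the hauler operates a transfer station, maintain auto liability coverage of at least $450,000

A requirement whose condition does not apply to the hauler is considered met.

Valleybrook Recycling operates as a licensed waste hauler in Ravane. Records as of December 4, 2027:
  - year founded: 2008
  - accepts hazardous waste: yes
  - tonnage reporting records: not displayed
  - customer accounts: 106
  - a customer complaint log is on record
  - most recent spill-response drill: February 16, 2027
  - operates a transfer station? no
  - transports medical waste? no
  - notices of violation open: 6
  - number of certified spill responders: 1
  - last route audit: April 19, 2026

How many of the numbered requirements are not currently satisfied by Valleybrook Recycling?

5

1. notices of violation open 6 > 4 → not met
2. spill-response drill 291 days ago vs limit 270 → not met
3. customer complaint log present → met
4. route audit 594 days ago vs limit 540 → not met
5. condition 'accepts hazardous waste' holds; tonnage reporting records absent → not met
6. certified spill responders 1 < 4 → not met
7. condition 'transports medical waste' does not hold → requirement n/a → met
8. condition 'operates a transfer station' does not hold → requirement n/a → met
Not met: 5 of 8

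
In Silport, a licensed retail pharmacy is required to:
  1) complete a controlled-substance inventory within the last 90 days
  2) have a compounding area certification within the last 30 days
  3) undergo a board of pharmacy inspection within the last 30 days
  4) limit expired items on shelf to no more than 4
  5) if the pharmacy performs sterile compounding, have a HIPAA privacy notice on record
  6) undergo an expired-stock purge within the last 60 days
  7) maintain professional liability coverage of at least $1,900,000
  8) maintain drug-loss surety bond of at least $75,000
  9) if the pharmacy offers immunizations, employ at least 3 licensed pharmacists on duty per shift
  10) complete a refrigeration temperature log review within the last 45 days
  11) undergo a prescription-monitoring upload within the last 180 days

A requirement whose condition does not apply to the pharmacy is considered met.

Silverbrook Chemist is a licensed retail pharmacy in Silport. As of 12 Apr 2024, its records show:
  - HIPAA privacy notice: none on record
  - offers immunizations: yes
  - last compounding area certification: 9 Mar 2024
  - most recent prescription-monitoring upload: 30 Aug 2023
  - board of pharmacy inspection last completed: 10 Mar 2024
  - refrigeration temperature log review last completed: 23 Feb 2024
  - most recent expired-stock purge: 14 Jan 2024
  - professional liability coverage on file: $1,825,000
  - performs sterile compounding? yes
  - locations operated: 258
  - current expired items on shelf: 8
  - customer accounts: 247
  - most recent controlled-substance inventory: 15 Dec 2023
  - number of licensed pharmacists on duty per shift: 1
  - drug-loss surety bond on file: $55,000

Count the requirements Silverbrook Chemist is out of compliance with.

11

1. controlled-substance inventory 119 days ago vs limit 90 → not met
2. compounding area certification 34 days ago vs limit 30 → not met
3. board of pharmacy inspection 33 days ago vs limit 30 → not met
4. expired items on shelf 8 > 4 → not met
5. condition 'performs sterile compounding' holds; HIPAA privacy notice absent → not met
6. expired-stock purge 89 days ago vs limit 60 → not met
7. professional liability coverage $1,825,000 < $1,900,000 → not met
8. drug-loss surety bond $55,000 < $75,000 → not met
9. condition 'offers immunizations' holds; licensed pharmacists on duty per shift 1 < 3 → not met
10. refrigeration temperature log review 49 days ago vs limit 45 → not met
11. prescription-monitoring upload 226 days ago vs limit 180 → not met
Not met: 11 of 11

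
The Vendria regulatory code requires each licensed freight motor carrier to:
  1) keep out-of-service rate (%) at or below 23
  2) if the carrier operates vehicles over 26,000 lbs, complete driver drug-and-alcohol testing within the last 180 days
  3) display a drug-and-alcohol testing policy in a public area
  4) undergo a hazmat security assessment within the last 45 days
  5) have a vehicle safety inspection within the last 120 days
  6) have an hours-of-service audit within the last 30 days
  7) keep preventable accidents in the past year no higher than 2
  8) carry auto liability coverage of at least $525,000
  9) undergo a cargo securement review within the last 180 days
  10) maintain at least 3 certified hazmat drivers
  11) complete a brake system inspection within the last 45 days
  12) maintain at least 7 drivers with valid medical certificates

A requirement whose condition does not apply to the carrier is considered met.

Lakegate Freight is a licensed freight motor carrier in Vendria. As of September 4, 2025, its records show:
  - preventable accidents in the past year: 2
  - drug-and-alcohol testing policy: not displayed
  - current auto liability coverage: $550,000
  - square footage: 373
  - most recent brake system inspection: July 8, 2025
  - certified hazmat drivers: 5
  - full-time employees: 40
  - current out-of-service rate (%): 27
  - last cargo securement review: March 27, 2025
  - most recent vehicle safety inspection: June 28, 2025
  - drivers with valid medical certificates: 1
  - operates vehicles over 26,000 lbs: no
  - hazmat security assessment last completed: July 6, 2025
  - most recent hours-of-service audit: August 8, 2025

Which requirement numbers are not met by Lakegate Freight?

1, 3, 4, 11, 12

1. out-of-service rate (%) 27 > 23 → not met
2. condition 'operates vehicles over 26,000 lbs' does not hold → requirement n/a → met
3. drug-and-alcohol testing policy absent → not met
4. hazmat security assessment 60 days ago vs limit 45 → not met
5. vehicle safety inspection 68 days ago vs limit 120 → met
6. hours-of-service audit 27 days ago vs limit 30 → met
7. preventable accidents in the past year 2 ≤ 2 → met
8. auto liability coverage $550,000 ≥ $525,000 → met
9. cargo securement review 161 days ago vs limit 180 → met
10. certified hazmat drivers 5 ≥ 3 → met
11. brake system inspection 58 days ago vs limit 45 → not met
12. drivers with valid medical certificates 1 < 7 → not met
Not met: 1, 3, 4, 11, 12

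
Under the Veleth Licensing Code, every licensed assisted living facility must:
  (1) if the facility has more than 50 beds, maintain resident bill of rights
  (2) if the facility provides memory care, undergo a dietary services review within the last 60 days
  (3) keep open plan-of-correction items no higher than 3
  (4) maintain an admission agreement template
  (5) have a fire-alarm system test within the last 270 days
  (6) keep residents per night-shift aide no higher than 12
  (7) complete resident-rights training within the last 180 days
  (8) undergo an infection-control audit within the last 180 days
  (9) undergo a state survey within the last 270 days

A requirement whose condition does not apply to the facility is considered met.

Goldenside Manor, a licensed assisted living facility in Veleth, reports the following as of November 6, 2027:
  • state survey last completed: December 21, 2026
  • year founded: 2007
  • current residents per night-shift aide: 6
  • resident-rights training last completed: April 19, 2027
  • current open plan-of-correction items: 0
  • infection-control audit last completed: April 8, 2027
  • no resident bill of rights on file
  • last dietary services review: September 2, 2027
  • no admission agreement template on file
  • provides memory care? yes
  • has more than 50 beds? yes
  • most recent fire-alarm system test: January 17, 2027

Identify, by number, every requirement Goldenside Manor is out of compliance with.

1, 2, 4, 5, 7, 8, 9

1. condition 'has more than 50 beds' holds; resident bill of rights absent → not met
2. condition 'provides memory care' holds; dietary services review 65 days ago vs limit 60 → not met
3. open plan-of-correction items 0 ≤ 3 → met
4. admission agreement template absent → not met
5. fire-alarm system test 293 days ago vs limit 270 → not met
6. residents per night-shift aide 6 ≤ 12 → met
7. resident-rights training 201 days ago vs limit 180 → not met
8. infection-control audit 212 days ago vs limit 180 → not met
9. state survey 320 days ago vs limit 270 → not met
Not met: 1, 2, 4, 5, 7, 8, 9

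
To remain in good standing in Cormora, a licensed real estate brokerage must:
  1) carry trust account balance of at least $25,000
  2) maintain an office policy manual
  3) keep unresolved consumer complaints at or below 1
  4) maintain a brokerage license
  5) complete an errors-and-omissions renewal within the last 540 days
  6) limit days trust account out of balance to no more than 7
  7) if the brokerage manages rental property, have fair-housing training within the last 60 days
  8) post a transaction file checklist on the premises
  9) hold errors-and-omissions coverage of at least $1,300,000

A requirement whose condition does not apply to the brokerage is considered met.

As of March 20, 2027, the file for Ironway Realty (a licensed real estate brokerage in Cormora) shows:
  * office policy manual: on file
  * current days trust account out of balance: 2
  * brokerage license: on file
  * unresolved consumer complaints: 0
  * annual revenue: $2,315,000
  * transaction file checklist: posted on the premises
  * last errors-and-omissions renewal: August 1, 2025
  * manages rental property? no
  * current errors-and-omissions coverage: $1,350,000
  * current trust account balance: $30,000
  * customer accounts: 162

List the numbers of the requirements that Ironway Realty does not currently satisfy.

1. trust account balance $30,000 ≥ $25,000 → met
2. office policy manual present → met
3. unresolved consumer complaints 0 ≤ 1 → met
4. brokerage license present → met
5. errors-and-omissions renewal 596 days ago vs limit 540 → not met
6. days trust account out of balance 2 ≤ 7 → met
7. condition 'manages rental property' does not hold → requirement n/a → met
8. transaction file checklist present → met
9. errors-and-omissions coverage $1,350,000 ≥ $1,300,000 → met
Not met: 5

5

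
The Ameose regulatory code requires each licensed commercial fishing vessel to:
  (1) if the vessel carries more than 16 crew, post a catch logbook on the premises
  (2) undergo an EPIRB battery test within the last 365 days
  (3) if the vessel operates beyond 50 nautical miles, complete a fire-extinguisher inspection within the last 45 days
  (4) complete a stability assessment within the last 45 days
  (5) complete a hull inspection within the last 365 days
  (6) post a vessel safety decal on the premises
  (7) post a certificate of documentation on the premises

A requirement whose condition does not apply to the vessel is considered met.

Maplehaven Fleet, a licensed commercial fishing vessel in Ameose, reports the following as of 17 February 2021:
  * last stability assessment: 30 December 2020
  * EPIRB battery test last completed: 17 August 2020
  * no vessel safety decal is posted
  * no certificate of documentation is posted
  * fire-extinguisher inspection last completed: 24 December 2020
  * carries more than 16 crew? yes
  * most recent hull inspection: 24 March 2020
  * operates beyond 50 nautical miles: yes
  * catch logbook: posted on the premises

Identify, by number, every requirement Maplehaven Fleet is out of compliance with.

3, 4, 6, 7

1. condition 'carries more than 16 crew' holds; catch logbook present → met
2. EPIRB battery test 184 days ago vs limit 365 → met
3. condition 'operates beyond 50 nautical miles' holds; fire-extinguisher inspection 55 days ago vs limit 45 → not met
4. stability assessment 49 days ago vs limit 45 → not met
5. hull inspection 330 days ago vs limit 365 → met
6. vessel safety decal absent → not met
7. certificate of documentation absent → not met
Not met: 3, 4, 6, 7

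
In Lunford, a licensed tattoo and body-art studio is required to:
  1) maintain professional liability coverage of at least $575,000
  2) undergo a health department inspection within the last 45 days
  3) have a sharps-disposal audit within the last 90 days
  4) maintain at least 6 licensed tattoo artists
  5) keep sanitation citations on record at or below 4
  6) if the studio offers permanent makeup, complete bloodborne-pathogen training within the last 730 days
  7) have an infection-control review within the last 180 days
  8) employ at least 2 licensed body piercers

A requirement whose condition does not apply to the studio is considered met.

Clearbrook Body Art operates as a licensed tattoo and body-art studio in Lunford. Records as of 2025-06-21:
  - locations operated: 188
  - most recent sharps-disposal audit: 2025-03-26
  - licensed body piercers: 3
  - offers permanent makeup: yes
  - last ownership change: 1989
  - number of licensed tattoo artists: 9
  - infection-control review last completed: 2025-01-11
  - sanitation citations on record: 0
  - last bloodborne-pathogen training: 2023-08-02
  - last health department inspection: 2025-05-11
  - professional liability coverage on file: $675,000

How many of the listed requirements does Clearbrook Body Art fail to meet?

0

1. professional liability coverage $675,000 ≥ $575,000 → met
2. health department inspection 41 days ago vs limit 45 → met
3. sharps-disposal audit 87 days ago vs limit 90 → met
4. licensed tattoo artists 9 ≥ 6 → met
5. sanitation citations on record 0 ≤ 4 → met
6. condition 'offers permanent makeup' holds; bloodborne-pathogen training 689 days ago vs limit 730 → met
7. infection-control review 161 days ago vs limit 180 → met
8. licensed body piercers 3 ≥ 2 → met
Not met: 0 of 8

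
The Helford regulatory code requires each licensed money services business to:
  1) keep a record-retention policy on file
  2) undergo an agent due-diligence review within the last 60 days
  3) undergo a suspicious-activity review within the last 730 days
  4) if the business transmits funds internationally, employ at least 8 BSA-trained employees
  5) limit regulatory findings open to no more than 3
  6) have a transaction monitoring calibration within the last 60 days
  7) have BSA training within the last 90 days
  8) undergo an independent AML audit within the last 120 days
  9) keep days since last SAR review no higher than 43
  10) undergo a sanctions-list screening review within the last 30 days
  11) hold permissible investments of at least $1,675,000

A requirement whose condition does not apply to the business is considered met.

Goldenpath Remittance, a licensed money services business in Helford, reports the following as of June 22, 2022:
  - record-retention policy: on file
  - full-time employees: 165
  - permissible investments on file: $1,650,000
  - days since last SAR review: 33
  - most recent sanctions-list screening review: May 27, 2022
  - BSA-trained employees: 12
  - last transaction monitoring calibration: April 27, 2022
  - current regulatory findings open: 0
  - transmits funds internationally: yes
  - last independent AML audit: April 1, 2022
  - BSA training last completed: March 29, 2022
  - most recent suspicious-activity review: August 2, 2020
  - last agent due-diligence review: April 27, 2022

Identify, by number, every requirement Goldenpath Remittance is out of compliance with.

11

1. record-retention policy present → met
2. agent due-diligence review 56 days ago vs limit 60 → met
3. suspicious-activity review 689 days ago vs limit 730 → met
4. condition 'transmits funds internationally' holds; BSA-trained employees 12 ≥ 8 → met
5. regulatory findings open 0 ≤ 3 → met
6. transaction monitoring calibration 56 days ago vs limit 60 → met
7. BSA training 85 days ago vs limit 90 → met
8. independent AML audit 82 days ago vs limit 120 → met
9. days since last SAR review 33 ≤ 43 → met
10. sanctions-list screening review 26 days ago vs limit 30 → met
11. permissible investments $1,650,000 < $1,675,000 → not met
Not met: 11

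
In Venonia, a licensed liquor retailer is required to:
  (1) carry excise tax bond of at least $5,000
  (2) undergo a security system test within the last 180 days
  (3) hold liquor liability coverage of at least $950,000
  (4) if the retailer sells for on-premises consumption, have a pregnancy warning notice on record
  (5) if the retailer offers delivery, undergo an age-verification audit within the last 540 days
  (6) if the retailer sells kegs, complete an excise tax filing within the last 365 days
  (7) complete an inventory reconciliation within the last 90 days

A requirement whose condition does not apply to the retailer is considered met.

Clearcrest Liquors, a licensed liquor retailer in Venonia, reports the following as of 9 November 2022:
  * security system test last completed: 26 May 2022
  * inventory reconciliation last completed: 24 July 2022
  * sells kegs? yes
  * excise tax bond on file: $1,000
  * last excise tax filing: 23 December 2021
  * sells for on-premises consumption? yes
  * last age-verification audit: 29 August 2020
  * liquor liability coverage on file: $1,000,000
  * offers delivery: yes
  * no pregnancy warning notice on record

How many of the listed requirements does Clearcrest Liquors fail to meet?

1. excise tax bond $1,000 < $5,000 → not met
2. security system test 167 days ago vs limit 180 → met
3. liquor liability coverage $1,000,000 ≥ $950,000 → met
4. condition 'sells for on-premises consumption' holds; pregnancy warning notice absent → not met
5. condition 'offers delivery' holds; age-verification audit 802 days ago vs limit 540 → not met
6. condition 'sells kegs' holds; excise tax filing 321 days ago vs limit 365 → met
7. inventory reconciliation 108 days ago vs limit 90 → not met
Not met: 4 of 7

4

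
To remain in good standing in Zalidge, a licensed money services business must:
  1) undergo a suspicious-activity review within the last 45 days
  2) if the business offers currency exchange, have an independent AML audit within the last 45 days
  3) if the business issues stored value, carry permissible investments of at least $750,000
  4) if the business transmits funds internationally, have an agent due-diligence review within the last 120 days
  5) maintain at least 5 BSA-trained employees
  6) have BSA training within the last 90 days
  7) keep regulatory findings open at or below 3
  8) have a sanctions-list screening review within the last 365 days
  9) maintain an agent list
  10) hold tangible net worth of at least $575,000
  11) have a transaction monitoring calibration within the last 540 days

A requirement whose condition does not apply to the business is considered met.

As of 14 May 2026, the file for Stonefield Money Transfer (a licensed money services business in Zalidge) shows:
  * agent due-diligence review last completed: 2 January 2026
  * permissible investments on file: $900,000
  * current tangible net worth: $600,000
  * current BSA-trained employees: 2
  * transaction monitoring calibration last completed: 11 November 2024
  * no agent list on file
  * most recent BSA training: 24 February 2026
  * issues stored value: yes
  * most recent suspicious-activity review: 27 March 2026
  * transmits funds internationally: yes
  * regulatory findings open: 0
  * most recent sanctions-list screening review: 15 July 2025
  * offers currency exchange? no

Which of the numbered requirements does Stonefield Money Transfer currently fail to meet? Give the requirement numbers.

1, 4, 5, 9, 11

1. suspicious-activity review 48 days ago vs limit 45 → not met
2. condition 'offers currency exchange' does not hold → requirement n/a → met
3. condition 'issues stored value' holds; permissible investments $900,000 ≥ $750,000 → met
4. condition 'transmits funds internationally' holds; agent due-diligence review 132 days ago vs limit 120 → not met
5. BSA-trained employees 2 < 5 → not met
6. BSA training 79 days ago vs limit 90 → met
7. regulatory findings open 0 ≤ 3 → met
8. sanctions-list screening review 303 days ago vs limit 365 → met
9. agent list absent → not met
10. tangible net worth $600,000 ≥ $575,000 → met
11. transaction monitoring calibration 549 days ago vs limit 540 → not met
Not met: 1, 4, 5, 9, 11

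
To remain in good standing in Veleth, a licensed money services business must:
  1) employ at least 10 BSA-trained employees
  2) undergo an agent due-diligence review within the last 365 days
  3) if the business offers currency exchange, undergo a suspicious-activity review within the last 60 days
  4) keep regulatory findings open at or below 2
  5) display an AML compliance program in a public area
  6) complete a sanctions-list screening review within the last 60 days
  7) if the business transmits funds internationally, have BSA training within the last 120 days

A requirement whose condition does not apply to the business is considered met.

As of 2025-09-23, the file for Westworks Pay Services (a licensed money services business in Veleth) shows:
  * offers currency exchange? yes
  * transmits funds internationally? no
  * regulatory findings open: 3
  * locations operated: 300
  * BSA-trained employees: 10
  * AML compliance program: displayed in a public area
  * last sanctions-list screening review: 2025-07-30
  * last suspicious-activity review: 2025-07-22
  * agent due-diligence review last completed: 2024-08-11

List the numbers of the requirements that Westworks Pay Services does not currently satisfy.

2, 3, 4

1. BSA-trained employees 10 ≥ 10 → met
2. agent due-diligence review 408 days ago vs limit 365 → not met
3. condition 'offers currency exchange' holds; suspicious-activity review 63 days ago vs limit 60 → not met
4. regulatory findings open 3 > 2 → not met
5. AML compliance program present → met
6. sanctions-list screening review 55 days ago vs limit 60 → met
7. condition 'transmits funds internationally' does not hold → requirement n/a → met
Not met: 2, 3, 4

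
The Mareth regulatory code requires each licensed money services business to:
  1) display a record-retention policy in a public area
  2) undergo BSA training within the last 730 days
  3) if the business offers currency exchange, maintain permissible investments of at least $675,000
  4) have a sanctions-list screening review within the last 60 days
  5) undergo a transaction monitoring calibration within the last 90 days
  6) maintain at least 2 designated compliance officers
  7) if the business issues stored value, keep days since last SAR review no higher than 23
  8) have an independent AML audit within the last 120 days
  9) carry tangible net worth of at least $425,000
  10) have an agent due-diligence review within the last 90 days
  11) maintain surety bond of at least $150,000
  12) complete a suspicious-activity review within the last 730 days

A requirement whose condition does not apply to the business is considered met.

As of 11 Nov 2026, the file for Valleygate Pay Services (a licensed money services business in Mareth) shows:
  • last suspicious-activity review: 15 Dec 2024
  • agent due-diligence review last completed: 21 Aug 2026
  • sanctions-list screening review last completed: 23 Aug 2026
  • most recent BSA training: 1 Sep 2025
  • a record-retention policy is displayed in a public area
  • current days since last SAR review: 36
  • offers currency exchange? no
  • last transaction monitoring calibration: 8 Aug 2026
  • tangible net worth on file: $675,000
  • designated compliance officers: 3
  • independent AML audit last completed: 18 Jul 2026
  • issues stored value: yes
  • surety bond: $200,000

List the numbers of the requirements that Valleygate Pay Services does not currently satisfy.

1. record-retention policy present → met
2. BSA training 436 days ago vs limit 730 → met
3. condition 'offers currency exchange' does not hold → requirement n/a → met
4. sanctions-list screening review 80 days ago vs limit 60 → not met
5. transaction monitoring calibration 95 days ago vs limit 90 → not met
6. designated compliance officers 3 ≥ 2 → met
7. condition 'issues stored value' holds; days since last SAR review 36 > 23 → not met
8. independent AML audit 116 days ago vs limit 120 → met
9. tangible net worth $675,000 ≥ $425,000 → met
10. agent due-diligence review 82 days ago vs limit 90 → met
11. surety bond $200,000 ≥ $150,000 → met
12. suspicious-activity review 696 days ago vs limit 730 → met
Not met: 4, 5, 7

4, 5, 7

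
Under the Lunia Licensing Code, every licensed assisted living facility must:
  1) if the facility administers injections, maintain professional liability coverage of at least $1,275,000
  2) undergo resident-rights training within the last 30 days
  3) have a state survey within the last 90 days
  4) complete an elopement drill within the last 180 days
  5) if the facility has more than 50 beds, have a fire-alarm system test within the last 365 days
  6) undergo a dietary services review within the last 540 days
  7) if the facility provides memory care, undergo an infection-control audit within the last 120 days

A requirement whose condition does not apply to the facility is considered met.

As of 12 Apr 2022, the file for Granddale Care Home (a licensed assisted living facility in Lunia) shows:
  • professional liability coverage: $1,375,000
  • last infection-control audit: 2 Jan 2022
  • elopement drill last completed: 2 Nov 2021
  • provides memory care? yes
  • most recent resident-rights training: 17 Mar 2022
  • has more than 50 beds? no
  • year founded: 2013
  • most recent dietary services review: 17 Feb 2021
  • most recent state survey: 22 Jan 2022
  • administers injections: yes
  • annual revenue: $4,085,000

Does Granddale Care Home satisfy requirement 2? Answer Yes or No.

2. resident-rights training 26 days ago vs limit 30 → met

Yes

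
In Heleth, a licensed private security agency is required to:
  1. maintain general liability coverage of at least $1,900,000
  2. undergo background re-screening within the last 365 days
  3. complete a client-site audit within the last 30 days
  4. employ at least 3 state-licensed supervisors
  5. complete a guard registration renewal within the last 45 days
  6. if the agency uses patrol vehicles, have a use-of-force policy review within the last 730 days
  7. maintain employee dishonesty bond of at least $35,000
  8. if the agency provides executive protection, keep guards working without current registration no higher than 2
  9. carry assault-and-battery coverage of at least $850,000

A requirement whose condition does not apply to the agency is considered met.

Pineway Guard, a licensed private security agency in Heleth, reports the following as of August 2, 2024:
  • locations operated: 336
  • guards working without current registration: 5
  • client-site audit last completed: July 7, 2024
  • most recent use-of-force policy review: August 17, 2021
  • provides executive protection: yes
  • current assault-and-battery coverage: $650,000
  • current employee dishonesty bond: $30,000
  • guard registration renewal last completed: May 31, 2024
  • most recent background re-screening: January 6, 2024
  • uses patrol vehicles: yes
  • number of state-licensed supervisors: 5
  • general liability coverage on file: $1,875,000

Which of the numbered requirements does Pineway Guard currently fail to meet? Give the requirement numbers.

1, 5, 6, 7, 8, 9

1. general liability coverage $1,875,000 < $1,900,000 → not met
2. background re-screening 209 days ago vs limit 365 → met
3. client-site audit 26 days ago vs limit 30 → met
4. state-licensed supervisors 5 ≥ 3 → met
5. guard registration renewal 63 days ago vs limit 45 → not met
6. condition 'uses patrol vehicles' holds; use-of-force policy review 1081 days ago vs limit 730 → not met
7. employee dishonesty bond $30,000 < $35,000 → not met
8. condition 'provides executive protection' holds; guards working without current registration 5 > 2 → not met
9. assault-and-battery coverage $650,000 < $850,000 → not met
Not met: 1, 5, 6, 7, 8, 9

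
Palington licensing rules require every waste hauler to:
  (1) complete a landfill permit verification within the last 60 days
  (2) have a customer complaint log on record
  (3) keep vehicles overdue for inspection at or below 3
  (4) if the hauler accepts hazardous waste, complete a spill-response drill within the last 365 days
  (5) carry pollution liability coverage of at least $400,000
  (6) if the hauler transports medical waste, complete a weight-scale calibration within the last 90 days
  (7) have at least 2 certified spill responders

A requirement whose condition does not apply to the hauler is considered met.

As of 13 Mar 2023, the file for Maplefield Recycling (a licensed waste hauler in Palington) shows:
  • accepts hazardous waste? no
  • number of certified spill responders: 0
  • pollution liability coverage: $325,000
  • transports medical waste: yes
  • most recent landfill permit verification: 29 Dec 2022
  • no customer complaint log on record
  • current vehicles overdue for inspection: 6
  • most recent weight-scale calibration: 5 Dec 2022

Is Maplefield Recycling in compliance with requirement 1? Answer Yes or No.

1. landfill permit verification 74 days ago vs limit 60 → not met

No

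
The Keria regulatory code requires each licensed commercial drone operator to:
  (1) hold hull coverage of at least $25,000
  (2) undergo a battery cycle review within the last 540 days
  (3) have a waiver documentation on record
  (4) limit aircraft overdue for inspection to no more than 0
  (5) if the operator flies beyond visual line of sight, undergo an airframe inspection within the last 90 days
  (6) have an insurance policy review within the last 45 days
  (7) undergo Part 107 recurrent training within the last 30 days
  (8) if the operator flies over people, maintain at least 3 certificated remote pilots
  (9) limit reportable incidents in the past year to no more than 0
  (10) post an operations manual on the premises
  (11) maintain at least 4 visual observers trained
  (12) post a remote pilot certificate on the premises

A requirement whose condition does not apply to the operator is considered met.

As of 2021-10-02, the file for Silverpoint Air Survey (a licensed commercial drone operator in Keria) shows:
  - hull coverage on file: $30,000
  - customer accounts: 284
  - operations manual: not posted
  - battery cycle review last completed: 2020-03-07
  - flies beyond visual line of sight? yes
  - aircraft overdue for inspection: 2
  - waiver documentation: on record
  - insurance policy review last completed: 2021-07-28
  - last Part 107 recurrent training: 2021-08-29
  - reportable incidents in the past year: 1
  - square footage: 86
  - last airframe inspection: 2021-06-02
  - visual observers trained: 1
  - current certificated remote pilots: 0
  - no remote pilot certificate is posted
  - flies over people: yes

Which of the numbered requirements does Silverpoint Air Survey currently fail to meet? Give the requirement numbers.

1. hull coverage $30,000 ≥ $25,000 → met
2. battery cycle review 574 days ago vs limit 540 → not met
3. waiver documentation present → met
4. aircraft overdue for inspection 2 > 0 → not met
5. condition 'flies beyond visual line of sight' holds; airframe inspection 122 days ago vs limit 90 → not met
6. insurance policy review 66 days ago vs limit 45 → not met
7. Part 107 recurrent training 34 days ago vs limit 30 → not met
8. condition 'flies over people' holds; certificated remote pilots 0 < 3 → not met
9. reportable incidents in the past year 1 > 0 → not met
10. operations manual absent → not met
11. visual observers trained 1 < 4 → not met
12. remote pilot certificate absent → not met
Not met: 2, 4, 5, 6, 7, 8, 9, 10, 11, 12

2, 4, 5, 6, 7, 8, 9, 10, 11, 12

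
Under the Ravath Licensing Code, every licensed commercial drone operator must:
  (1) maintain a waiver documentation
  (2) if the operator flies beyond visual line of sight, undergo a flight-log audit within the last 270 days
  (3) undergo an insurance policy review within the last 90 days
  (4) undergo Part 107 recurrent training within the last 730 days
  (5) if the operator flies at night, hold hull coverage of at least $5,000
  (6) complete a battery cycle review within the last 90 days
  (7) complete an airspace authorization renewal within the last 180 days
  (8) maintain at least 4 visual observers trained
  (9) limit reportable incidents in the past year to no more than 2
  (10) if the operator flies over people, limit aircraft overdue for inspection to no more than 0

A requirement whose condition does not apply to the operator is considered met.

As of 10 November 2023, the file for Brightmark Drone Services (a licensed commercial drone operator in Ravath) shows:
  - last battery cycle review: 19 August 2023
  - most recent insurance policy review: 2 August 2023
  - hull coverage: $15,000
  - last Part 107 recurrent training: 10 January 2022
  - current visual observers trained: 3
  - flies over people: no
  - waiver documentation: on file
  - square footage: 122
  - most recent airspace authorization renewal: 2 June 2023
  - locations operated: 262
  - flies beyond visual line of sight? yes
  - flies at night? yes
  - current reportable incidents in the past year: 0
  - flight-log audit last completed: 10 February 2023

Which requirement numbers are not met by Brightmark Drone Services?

1. waiver documentation present → met
2. condition 'flies beyond visual line of sight' holds; flight-log audit 273 days ago vs limit 270 → not met
3. insurance policy review 100 days ago vs limit 90 → not met
4. Part 107 recurrent training 669 days ago vs limit 730 → met
5. condition 'flies at night' holds; hull coverage $15,000 ≥ $5,000 → met
6. battery cycle review 83 days ago vs limit 90 → met
7. airspace authorization renewal 161 days ago vs limit 180 → met
8. visual observers trained 3 < 4 → not met
9. reportable incidents in the past year 0 ≤ 2 → met
10. condition 'flies over people' does not hold → requirement n/a → met
Not met: 2, 3, 8

2, 3, 8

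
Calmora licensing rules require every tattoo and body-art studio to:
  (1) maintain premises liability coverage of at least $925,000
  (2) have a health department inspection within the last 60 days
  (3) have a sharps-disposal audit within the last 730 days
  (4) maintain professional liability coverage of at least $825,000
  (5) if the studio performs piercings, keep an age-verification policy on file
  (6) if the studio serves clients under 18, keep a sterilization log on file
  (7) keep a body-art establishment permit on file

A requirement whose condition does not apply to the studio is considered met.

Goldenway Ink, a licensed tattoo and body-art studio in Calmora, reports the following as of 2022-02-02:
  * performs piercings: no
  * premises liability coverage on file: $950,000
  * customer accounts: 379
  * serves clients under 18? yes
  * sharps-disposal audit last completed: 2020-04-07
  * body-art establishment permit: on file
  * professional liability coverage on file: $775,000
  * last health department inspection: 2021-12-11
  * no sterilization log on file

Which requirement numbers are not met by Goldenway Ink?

4, 6

1. premises liability coverage $950,000 ≥ $925,000 → met
2. health department inspection 53 days ago vs limit 60 → met
3. sharps-disposal audit 666 days ago vs limit 730 → met
4. professional liability coverage $775,000 < $825,000 → not met
5. condition 'performs piercings' does not hold → requirement n/a → met
6. condition 'serves clients under 18' holds; sterilization log absent → not met
7. body-art establishment permit present → met
Not met: 4, 6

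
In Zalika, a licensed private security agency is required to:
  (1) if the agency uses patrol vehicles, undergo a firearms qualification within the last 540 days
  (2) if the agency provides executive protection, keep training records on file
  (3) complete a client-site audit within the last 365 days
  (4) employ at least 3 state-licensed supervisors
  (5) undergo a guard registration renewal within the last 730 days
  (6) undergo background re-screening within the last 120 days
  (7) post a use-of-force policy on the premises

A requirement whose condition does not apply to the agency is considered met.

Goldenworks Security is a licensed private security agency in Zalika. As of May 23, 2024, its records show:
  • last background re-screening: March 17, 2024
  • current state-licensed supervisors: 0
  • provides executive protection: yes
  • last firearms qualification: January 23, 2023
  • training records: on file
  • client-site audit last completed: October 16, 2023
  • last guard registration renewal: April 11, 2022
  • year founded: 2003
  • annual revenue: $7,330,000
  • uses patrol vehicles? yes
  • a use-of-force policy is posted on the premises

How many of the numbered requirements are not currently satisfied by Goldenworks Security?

2

1. condition 'uses patrol vehicles' holds; firearms qualification 486 days ago vs limit 540 → met
2. condition 'provides executive protection' holds; training records present → met
3. client-site audit 220 days ago vs limit 365 → met
4. state-licensed supervisors 0 < 3 → not met
5. guard registration renewal 773 days ago vs limit 730 → not met
6. background re-screening 67 days ago vs limit 120 → met
7. use-of-force policy present → met
Not met: 2 of 7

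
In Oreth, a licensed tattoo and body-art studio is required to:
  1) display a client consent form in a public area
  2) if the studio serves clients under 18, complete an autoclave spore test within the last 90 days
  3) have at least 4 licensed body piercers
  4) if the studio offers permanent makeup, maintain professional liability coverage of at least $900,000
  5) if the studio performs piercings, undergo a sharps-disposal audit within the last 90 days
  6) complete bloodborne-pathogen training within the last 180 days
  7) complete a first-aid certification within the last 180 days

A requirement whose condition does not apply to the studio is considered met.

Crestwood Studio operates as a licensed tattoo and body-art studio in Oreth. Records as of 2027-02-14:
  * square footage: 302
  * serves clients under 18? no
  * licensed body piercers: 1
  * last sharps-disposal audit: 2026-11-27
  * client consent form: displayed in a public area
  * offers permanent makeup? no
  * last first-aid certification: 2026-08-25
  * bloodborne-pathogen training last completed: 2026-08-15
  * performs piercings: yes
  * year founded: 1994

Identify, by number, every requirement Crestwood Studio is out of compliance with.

3, 6

1. client consent form present → met
2. condition 'serves clients under 18' does not hold → requirement n/a → met
3. licensed body piercers 1 < 4 → not met
4. condition 'offers permanent makeup' does not hold → requirement n/a → met
5. condition 'performs piercings' holds; sharps-disposal audit 79 days ago vs limit 90 → met
6. bloodborne-pathogen training 183 days ago vs limit 180 → not met
7. first-aid certification 173 days ago vs limit 180 → met
Not met: 3, 6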